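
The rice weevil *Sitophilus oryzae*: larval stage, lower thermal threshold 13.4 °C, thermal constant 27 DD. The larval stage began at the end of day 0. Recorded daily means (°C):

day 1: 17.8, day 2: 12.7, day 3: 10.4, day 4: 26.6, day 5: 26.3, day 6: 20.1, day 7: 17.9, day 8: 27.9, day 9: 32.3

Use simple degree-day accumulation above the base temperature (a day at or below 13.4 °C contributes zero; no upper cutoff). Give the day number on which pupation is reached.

Daily DD above 13.4 °C: 4.4, 0.0, 0.0, 13.2, 12.9, 6.7, 4.5, 14.5, 18.9.
Cumulative: 4.4, 4.4, 4.4, 17.6, 30.5, 37.2, 41.7, 56.2, 75.1.
The total first reaches 27 DD on day 5.

day 5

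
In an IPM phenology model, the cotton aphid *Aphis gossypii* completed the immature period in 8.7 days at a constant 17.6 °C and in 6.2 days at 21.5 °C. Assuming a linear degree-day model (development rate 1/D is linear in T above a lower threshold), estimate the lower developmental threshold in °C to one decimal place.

Equal thermal constants: D₁(T₁ − T_b) = D₂(T₂ − T_b).
8.7·(17.6 − T_b) = 6.2·(21.5 − T_b)
T_b = (8.7·17.6 − 6.2·21.5) / (8.7 − 6.2) = 19.82 / 2.5 = 7.928 °C ≈ 7.9 °C.

7.9 °C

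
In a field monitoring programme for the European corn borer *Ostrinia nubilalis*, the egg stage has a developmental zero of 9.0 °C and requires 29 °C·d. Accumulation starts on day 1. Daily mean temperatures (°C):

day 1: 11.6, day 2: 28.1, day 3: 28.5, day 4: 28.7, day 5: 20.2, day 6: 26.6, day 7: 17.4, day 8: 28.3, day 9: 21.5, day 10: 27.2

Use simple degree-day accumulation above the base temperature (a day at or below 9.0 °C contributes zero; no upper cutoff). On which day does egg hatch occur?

day 3

Daily DD above 9.0 °C: 2.6, 19.1, 19.5, 19.7, 11.2, 17.6, 8.4, 19.3, 12.5, 18.2.
Cumulative: 2.6, 21.7, 41.2, 60.9, 72.1, 89.7, 98.1, 117.4, 129.9, 148.1.
The total first reaches 29 DD on day 3.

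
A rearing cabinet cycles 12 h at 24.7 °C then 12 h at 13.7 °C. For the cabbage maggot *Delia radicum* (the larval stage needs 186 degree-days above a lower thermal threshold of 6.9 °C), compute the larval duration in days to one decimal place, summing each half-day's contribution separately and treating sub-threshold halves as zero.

15.1 days

Day half: max(0, 24.7 − 6.9) × 0.5 = 17.8 × 0.5 = 8.90 DD.
Night half: max(0, 13.7 − 6.9) × 0.5 = 6.8 × 0.5 = 3.40 DD.
Per 24 h: 12.30 DD/day.
Duration = 186 / 12.30 = 15.122 ≈ 15.1 days.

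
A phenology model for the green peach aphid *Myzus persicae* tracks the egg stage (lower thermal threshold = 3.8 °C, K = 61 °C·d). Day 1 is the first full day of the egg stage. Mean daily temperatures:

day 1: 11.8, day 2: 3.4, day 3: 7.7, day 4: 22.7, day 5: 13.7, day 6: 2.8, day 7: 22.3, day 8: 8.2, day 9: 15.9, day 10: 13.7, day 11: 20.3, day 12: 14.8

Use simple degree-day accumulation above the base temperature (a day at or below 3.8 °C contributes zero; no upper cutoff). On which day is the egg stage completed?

day 8

Daily DD above 3.8 °C: 8.0, 0.0, 3.9, 18.9, 9.9, 0.0, 18.5, 4.4, 12.1, 9.9, 16.5, 11.0.
Cumulative: 8.0, 8.0, 11.9, 30.8, 40.7, 40.7, 59.2, 63.6, 75.7, 85.6, 102.1, 113.1.
The total first reaches 61 DD on day 8.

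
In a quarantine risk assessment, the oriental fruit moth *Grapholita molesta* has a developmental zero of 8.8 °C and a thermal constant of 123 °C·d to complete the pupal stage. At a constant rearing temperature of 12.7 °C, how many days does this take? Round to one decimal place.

Daily accumulation = 12.7 − 8.8 = 3.9 DD/day.
Duration = 123 / 3.9 = 31.538 ≈ 31.5 days.

31.5 days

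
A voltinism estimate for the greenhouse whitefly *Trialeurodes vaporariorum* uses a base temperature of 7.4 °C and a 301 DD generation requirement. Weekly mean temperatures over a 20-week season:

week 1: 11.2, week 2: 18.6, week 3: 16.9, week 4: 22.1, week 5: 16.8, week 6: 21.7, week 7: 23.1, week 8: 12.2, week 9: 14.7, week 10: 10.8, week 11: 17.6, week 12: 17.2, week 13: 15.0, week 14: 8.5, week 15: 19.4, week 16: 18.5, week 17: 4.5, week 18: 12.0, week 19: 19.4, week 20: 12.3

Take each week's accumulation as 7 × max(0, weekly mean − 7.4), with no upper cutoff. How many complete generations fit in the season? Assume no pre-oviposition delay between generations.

3 generations

Weekly DD (7 × max(0, T̄ − 7.4)): 26.6, 78.4, 66.5, 102.9, 65.8, 100.1, 109.9, 33.6, 51.1, 23.8, 71.4, 68.6, 53.2, 7.7, 84.0, 77.7, 0.0, 32.2, 84.0, 34.3.
Season total = 1171.8 DD.
Complete generations = ⌊1171.8 / 301⌋ = 3.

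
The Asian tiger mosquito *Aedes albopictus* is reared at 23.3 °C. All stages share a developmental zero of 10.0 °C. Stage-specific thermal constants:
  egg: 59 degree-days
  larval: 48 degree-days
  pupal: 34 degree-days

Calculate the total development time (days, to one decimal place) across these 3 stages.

10.6 days

Daily accumulation at 23.3 °C = 23.3 − 10.0 = 13.3 DD/day.
Total K = 59 + 48 + 34 = 141 DD.
Total duration = 141 / 13.3 = 10.602 ≈ 10.6 days.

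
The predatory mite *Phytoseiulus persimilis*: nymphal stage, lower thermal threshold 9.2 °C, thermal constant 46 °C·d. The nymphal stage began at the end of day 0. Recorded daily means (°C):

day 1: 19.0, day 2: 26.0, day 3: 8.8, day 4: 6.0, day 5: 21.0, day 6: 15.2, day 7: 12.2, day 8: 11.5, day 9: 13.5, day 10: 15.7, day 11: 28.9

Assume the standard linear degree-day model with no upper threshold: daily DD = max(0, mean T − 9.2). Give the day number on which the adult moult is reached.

day 7

Daily DD above 9.2 °C: 9.8, 16.8, 0.0, 0.0, 11.8, 6.0, 3.0, 2.3, 4.3, 6.5, 19.7.
Cumulative: 9.8, 26.6, 26.6, 26.6, 38.4, 44.4, 47.4, 49.7, 54.0, 60.5, 80.2.
The total first reaches 46 DD on day 7.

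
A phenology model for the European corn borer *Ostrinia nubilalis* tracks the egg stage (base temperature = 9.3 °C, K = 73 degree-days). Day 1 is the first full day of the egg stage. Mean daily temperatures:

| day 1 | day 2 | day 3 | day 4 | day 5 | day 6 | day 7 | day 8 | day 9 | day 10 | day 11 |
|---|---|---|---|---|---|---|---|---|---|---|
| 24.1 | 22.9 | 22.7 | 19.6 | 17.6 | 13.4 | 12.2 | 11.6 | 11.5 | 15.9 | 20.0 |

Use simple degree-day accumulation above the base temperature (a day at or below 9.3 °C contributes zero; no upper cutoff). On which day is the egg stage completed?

Daily DD above 9.3 °C: 14.8, 13.6, 13.4, 10.3, 8.3, 4.1, 2.9, 2.3, 2.2, 6.6, 10.7.
Cumulative: 14.8, 28.4, 41.8, 52.1, 60.4, 64.5, 67.4, 69.7, 71.9, 78.5, 89.2.
The total first reaches 73 DD on day 10.

day 10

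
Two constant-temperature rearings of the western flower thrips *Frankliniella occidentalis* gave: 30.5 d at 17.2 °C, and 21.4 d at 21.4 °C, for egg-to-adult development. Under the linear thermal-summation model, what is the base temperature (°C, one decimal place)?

Linear rate model ⇒ the product D·(T − T_b) is constant across temperatures.
30.5·(17.2 − T_b) = 21.4·(21.4 − T_b)
T_b = (30.5·17.2 − 21.4·21.4) / (30.5 − 21.4) = 66.64 / 9.1 = 7.323 °C ≈ 7.3 °C.

7.3 °C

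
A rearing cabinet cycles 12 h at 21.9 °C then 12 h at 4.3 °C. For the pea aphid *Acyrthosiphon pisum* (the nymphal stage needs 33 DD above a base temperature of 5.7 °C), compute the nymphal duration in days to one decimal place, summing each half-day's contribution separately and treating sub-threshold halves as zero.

Day half: max(0, 21.9 − 5.7) × 0.5 = 16.2 × 0.5 = 8.10 DD.
Night half: max(0, 4.3 − 5.7) × 0.5 = 0.0 × 0.5 = 0.00 DD.
Per 24 h: 8.10 DD/day.
Duration = 33 / 8.10 = 4.074 ≈ 4.1 days.

4.1 days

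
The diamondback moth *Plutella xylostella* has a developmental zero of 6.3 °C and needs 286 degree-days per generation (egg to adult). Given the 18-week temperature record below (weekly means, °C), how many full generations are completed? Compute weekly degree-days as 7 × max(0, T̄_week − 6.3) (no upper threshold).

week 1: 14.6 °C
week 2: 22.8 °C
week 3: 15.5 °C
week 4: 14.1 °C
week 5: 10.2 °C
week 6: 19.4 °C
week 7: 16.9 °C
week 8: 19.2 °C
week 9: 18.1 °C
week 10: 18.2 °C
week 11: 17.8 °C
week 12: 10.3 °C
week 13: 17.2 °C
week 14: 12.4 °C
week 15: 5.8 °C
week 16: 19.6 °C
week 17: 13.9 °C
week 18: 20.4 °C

Weekly DD (7 × max(0, T̄ − 6.3)): 58.1, 115.5, 64.4, 54.6, 27.3, 91.7, 74.2, 90.3, 82.6, 83.3, 80.5, 28.0, 76.3, 42.7, 0.0, 93.1, 53.2, 98.7.
Season total = 1214.5 DD.
Complete generations = ⌊1214.5 / 286⌋ = 4.

4 generations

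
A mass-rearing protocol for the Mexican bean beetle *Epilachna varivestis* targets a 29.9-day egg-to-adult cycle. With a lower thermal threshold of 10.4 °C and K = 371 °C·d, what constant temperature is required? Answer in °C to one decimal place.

Required daily accumulation = 371 / 29.9 = 12.408 DD/day.
T = T_base + 12.408 = 10.4 + 12.408 = 22.808 ≈ 22.8 °C.

22.8 °C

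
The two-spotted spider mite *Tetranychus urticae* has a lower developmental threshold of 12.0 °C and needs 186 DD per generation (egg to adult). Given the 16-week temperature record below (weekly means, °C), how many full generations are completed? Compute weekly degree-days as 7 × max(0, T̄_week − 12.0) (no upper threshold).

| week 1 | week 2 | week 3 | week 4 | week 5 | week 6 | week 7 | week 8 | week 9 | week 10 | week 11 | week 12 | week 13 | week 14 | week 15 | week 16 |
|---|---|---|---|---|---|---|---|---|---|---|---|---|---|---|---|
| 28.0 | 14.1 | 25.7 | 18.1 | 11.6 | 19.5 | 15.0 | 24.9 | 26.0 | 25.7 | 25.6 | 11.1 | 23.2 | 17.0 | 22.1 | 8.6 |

4 generations

Weekly DD (7 × max(0, T̄ − 12.0)): 112.0, 14.7, 95.9, 42.7, 0.0, 52.5, 21.0, 90.3, 98.0, 95.9, 95.2, 0.0, 78.4, 35.0, 70.7, 0.0.
Season total = 902.3 DD.
Complete generations = ⌊902.3 / 186⌋ = 4.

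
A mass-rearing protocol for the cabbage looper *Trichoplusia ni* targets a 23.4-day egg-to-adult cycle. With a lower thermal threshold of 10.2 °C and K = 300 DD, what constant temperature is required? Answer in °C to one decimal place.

23.0 °C

Required daily accumulation = 300 / 23.4 = 12.821 DD/day.
T = T_base + 12.821 = 10.2 + 12.821 = 23.021 ≈ 23.0 °C.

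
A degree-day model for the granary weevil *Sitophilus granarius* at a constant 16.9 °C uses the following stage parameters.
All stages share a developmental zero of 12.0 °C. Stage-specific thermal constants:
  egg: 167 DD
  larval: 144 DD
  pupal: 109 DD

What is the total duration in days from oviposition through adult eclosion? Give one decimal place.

85.7 days

Daily accumulation at 16.9 °C = 16.9 − 12.0 = 4.9 DD/day.
Total K = 167 + 144 + 109 = 420 DD.
Total duration = 420 / 4.9 = 85.714 ≈ 85.7 days.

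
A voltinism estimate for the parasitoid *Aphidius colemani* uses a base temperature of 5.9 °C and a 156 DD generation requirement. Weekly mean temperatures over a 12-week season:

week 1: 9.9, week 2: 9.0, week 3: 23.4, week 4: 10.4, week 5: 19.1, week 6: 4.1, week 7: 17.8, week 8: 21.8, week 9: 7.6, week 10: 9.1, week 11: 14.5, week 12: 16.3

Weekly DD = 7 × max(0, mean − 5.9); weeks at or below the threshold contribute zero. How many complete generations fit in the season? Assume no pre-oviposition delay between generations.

4 generations

Weekly DD (7 × max(0, T̄ − 5.9)): 28.0, 21.7, 122.5, 31.5, 92.4, 0.0, 83.3, 111.3, 11.9, 22.4, 60.2, 72.8.
Season total = 658.0 DD.
Complete generations = ⌊658.0 / 156⌋ = 4.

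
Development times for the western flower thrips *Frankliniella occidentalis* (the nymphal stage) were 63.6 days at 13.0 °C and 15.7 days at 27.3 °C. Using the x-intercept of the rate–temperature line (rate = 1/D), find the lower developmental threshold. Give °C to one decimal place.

Equal thermal constants: D₁(T₁ − T_b) = D₂(T₂ − T_b).
63.6·(13.0 − T_b) = 15.7·(27.3 − T_b)
T_b = (63.6·13.0 − 15.7·27.3) / (63.6 − 15.7) = 398.19 / 47.9 = 8.313 °C ≈ 8.3 °C.

8.3 °C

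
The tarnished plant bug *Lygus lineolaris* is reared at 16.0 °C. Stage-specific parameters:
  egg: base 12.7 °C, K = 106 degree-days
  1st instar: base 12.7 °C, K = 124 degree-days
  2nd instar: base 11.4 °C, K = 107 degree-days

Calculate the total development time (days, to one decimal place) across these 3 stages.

egg: 106 / (16.0 − 12.7) = 106 / 3.3 = 32.121 d.
1st instar: 124 / (16.0 − 12.7) = 124 / 3.3 = 37.576 d.
2nd instar: 107 / (16.0 − 11.4) = 107 / 4.6 = 23.261 d.
Sum = 92.958 ≈ 93.0 days.

93.0 days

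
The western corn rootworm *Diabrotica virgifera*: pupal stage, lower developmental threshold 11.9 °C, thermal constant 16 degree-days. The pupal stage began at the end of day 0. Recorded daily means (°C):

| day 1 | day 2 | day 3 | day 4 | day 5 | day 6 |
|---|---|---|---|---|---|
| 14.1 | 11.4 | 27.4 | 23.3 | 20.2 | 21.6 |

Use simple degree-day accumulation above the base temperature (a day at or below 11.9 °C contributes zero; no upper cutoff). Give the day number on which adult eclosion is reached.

Daily DD above 11.9 °C: 2.2, 0.0, 15.5, 11.4, 8.3, 9.7.
Cumulative: 2.2, 2.2, 17.7, 29.1, 37.4, 47.1.
The total first reaches 16 DD on day 3.

day 3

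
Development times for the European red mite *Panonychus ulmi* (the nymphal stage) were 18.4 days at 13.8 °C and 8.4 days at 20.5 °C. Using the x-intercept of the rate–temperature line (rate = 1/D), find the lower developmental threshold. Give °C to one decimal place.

Equal thermal constants: D₁(T₁ − T_b) = D₂(T₂ − T_b).
18.4·(13.8 − T_b) = 8.4·(20.5 − T_b)
T_b = (18.4·13.8 − 8.4·20.5) / (18.4 − 8.4) = 81.72 / 10.0 = 8.172 °C ≈ 8.2 °C.

8.2 °C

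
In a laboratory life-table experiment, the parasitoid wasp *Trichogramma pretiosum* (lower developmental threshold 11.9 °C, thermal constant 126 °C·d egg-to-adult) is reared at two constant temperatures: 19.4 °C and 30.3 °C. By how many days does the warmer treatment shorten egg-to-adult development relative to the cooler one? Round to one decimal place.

At 19.4 °C: 126 / (19.4 − 11.9) = 126 / 7.5 = 16.800 d.
At 30.3 °C: 126 / (30.3 − 11.9) = 126 / 18.4 = 6.848 d.
Difference = |16.800 − 6.848| = 9.952 ≈ 10.0 days.

10.0 days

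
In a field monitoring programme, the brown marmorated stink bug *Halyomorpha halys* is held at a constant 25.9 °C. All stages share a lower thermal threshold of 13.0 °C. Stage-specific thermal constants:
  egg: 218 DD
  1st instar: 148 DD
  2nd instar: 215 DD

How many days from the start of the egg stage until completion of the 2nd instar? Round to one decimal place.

Daily accumulation at 25.9 °C = 25.9 − 13.0 = 12.9 DD/day.
Total K = 218 + 148 + 215 = 581 DD.
Total duration = 581 / 12.9 = 45.039 ≈ 45.0 days.

45.0 days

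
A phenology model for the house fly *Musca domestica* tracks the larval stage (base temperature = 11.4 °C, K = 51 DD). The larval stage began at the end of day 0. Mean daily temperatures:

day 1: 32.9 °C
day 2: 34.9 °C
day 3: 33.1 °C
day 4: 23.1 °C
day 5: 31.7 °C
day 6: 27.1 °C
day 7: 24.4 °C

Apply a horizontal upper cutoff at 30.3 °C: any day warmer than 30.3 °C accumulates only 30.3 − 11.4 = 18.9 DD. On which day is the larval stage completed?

Daily DD above 11.4 °C (capped at 18.9): 18.9, 18.9, 18.9, 11.7, 18.9, 15.7, 13.0.
Cumulative: 18.9, 37.8, 56.7, 68.4, 87.3, 103.0, 116.0.
The total first reaches 51 DD on day 3.

day 3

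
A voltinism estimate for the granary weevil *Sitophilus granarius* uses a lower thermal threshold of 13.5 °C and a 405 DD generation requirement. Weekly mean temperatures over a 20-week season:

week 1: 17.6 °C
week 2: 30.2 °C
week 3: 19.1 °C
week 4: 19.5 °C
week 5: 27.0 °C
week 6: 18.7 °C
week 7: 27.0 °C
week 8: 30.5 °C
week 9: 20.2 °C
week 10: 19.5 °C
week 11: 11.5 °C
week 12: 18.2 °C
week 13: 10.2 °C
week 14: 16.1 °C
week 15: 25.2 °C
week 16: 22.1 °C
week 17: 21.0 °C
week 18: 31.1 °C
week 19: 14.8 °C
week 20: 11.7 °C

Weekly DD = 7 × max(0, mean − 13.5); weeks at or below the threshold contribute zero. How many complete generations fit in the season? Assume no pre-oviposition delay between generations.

2 generations

Weekly DD (7 × max(0, T̄ − 13.5)): 28.7, 116.9, 39.2, 42.0, 94.5, 36.4, 94.5, 119.0, 46.9, 42.0, 0.0, 32.9, 0.0, 18.2, 81.9, 60.2, 52.5, 123.2, 9.1, 0.0.
Season total = 1038.1 DD.
Complete generations = ⌊1038.1 / 405⌋ = 2.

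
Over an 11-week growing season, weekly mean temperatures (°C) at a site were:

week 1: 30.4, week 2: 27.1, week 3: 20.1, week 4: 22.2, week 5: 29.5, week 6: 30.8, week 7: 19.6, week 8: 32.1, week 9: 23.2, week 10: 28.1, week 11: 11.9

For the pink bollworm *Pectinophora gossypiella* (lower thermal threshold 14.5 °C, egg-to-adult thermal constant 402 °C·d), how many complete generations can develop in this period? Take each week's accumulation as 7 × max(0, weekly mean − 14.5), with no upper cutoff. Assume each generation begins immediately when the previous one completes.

2 generations

Weekly DD (7 × max(0, T̄ − 14.5)): 111.3, 88.2, 39.2, 53.9, 105.0, 114.1, 35.7, 123.2, 60.9, 95.2, 0.0.
Season total = 826.7 DD.
Complete generations = ⌊826.7 / 402⌋ = 2.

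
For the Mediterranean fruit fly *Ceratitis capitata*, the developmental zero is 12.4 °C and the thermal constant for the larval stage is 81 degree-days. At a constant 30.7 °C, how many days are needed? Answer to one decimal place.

4.4 days

Daily accumulation = 30.7 − 12.4 = 18.3 DD/day.
Duration = 81 / 18.3 = 4.426 ≈ 4.4 days.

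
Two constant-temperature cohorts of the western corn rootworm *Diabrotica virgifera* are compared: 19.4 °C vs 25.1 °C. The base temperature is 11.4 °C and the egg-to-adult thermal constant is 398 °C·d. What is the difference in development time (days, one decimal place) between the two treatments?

At 19.4 °C: 398 / (19.4 − 11.4) = 398 / 8.0 = 49.750 d.
At 25.1 °C: 398 / (25.1 − 11.4) = 398 / 13.7 = 29.051 d.
Difference = |49.750 − 29.051| = 20.699 ≈ 20.7 days.

20.7 days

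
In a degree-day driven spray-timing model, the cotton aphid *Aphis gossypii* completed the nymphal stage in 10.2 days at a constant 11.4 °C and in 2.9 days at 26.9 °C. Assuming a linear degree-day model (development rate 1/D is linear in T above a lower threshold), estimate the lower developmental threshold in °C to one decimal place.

5.2 °C

Equal thermal constants: D₁(T₁ − T_b) = D₂(T₂ − T_b).
10.2·(11.4 − T_b) = 2.9·(26.9 − T_b)
T_b = (10.2·11.4 − 2.9·26.9) / (10.2 − 2.9) = 38.27 / 7.3 = 5.242 °C ≈ 5.2 °C.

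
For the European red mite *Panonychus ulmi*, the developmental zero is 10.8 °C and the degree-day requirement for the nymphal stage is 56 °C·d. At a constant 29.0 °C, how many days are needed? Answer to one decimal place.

3.1 days

Daily accumulation = 29.0 − 10.8 = 18.2 DD/day.
Duration = 56 / 18.2 = 3.077 ≈ 3.1 days.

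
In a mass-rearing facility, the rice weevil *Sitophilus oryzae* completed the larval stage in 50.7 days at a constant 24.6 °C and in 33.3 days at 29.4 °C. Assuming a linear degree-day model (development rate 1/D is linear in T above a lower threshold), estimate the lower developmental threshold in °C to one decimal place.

15.4 °C

Under the model K = D·(T − T_b), so D₁·(T₁ − T_b) = D₂·(T₂ − T_b).
50.7·(24.6 − T_b) = 33.3·(29.4 − T_b)
T_b = (50.7·24.6 − 33.3·29.4) / (50.7 − 33.3) = 268.20 / 17.4 = 15.414 °C ≈ 15.4 °C.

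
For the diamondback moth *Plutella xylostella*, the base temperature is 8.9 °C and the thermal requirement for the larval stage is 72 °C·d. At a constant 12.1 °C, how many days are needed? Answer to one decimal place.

22.5 days

Daily accumulation = 12.1 − 8.9 = 3.2 DD/day.
Duration = 72 / 3.2 = 22.500 ≈ 22.5 days.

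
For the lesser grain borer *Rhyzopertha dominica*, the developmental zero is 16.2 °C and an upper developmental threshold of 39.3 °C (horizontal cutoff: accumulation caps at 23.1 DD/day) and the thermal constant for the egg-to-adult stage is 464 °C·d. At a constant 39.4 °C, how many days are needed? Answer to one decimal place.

Temperature 39.4 °C exceeds the upper threshold, so daily accumulation caps at 39.3 − 16.2 = 23.1 DD/day.
Duration = 464 / 23.1 = 20.087 ≈ 20.1 days.

20.1 days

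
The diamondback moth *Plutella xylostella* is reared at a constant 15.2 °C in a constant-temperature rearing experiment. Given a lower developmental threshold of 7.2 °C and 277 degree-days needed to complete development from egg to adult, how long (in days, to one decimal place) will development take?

Daily accumulation = 15.2 − 7.2 = 8.0 DD/day.
Duration = 277 / 8.0 = 34.625 ≈ 34.6 days.

34.6 days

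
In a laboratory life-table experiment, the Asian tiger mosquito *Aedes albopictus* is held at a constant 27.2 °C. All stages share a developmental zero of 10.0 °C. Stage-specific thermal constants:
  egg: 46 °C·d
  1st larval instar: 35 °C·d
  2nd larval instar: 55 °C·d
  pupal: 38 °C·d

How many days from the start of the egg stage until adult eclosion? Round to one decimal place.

Daily accumulation at 27.2 °C = 27.2 − 10.0 = 17.2 DD/day.
Total K = 46 + 35 + 55 + 38 = 174 DD.
Total duration = 174 / 17.2 = 10.116 ≈ 10.1 days.

10.1 days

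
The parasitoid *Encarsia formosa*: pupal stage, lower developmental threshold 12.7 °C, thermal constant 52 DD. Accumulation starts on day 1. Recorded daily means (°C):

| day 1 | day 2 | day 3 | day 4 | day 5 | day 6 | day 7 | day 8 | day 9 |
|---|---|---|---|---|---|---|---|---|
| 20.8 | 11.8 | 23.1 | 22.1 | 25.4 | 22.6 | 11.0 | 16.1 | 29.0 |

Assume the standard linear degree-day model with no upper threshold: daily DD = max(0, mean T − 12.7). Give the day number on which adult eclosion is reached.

day 8

Daily DD above 12.7 °C: 8.1, 0.0, 10.4, 9.4, 12.7, 9.9, 0.0, 3.4, 16.3.
Cumulative: 8.1, 8.1, 18.5, 27.9, 40.6, 50.5, 50.5, 53.9, 70.2.
The total first reaches 52 DD on day 8.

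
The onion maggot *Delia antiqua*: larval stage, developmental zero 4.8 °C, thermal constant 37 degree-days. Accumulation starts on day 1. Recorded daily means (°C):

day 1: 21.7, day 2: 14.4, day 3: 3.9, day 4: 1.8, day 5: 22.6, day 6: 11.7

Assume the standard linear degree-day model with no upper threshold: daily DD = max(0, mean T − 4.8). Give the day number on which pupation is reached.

day 5

Daily DD above 4.8 °C: 16.9, 9.6, 0.0, 0.0, 17.8, 6.9.
Cumulative: 16.9, 26.5, 26.5, 26.5, 44.3, 51.2.
The total first reaches 37 DD on day 5.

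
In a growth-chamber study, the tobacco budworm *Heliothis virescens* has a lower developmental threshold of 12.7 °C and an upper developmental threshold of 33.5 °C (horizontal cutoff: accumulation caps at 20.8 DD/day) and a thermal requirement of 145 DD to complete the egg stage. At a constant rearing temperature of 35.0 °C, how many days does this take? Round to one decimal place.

Temperature 35.0 °C exceeds the upper threshold, so daily accumulation caps at 33.5 − 12.7 = 20.8 DD/day.
Duration = 145 / 20.8 = 6.971 ≈ 7.0 days.

7.0 days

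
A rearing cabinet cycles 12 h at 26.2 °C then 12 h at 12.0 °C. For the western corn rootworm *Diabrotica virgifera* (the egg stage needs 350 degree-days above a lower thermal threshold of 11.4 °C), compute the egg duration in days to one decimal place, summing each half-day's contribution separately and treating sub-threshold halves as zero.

45.5 days

Day half: max(0, 26.2 − 11.4) × 0.5 = 14.8 × 0.5 = 7.40 DD.
Night half: max(0, 12.0 − 11.4) × 0.5 = 0.6 × 0.5 = 0.30 DD.
Per 24 h: 7.70 DD/day.
Duration = 350 / 7.70 = 45.455 ≈ 45.5 days.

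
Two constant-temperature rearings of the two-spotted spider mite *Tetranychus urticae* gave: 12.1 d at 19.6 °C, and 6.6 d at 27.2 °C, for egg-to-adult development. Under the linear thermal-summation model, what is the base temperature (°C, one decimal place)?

Linear rate model ⇒ the product D·(T − T_b) is constant across temperatures.
12.1·(19.6 − T_b) = 6.6·(27.2 − T_b)
T_b = (12.1·19.6 − 6.6·27.2) / (12.1 − 6.6) = 57.64 / 5.5 = 10.480 °C ≈ 10.5 °C.

10.5 °C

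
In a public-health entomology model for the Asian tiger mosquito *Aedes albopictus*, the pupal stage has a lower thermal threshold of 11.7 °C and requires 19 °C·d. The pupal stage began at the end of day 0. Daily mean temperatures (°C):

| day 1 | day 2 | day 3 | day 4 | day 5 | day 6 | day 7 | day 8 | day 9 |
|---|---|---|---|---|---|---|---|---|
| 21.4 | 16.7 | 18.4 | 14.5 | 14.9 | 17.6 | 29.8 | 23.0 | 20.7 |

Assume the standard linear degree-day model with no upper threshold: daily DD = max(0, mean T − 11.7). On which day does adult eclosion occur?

Daily DD above 11.7 °C: 9.7, 5.0, 6.7, 2.8, 3.2, 5.9, 18.1, 11.3, 9.0.
Cumulative: 9.7, 14.7, 21.4, 24.2, 27.4, 33.3, 51.4, 62.7, 71.7.
The total first reaches 19 DD on day 3.

day 3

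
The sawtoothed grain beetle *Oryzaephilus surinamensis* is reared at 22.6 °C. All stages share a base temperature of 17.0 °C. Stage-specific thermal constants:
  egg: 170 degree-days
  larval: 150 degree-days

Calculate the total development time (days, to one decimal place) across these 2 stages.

57.1 days

Daily accumulation at 22.6 °C = 22.6 − 17.0 = 5.6 DD/day.
Total K = 170 + 150 = 320 DD.
Total duration = 320 / 5.6 = 57.143 ≈ 57.1 days.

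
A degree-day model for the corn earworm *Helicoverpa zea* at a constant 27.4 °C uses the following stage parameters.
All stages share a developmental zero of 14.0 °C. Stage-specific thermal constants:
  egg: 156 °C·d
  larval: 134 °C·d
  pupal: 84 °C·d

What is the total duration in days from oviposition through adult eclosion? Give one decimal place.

Daily accumulation at 27.4 °C = 27.4 − 14.0 = 13.4 DD/day.
Total K = 156 + 134 + 84 = 374 DD.
Total duration = 374 / 13.4 = 27.910 ≈ 27.9 days.

27.9 days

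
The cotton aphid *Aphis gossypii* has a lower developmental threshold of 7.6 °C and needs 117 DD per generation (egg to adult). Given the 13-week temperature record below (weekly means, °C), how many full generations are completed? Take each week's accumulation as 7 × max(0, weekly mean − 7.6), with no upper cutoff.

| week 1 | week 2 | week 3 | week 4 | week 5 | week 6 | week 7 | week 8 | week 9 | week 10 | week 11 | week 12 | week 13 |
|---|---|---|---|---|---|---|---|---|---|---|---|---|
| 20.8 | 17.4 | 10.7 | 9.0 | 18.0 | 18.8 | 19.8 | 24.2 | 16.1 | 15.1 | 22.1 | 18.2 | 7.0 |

7 generations

Weekly DD (7 × max(0, T̄ − 7.6)): 92.4, 68.6, 21.7, 9.8, 72.8, 78.4, 85.4, 116.2, 59.5, 52.5, 101.5, 74.2, 0.0.
Season total = 833.0 DD.
Complete generations = ⌊833.0 / 117⌋ = 7.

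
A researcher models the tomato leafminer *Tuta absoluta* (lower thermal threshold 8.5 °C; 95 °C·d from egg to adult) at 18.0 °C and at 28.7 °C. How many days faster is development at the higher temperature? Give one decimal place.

5.3 days

At 18.0 °C: 95 / (18.0 − 8.5) = 95 / 9.5 = 10.000 d.
At 28.7 °C: 95 / (28.7 − 8.5) = 95 / 20.2 = 4.703 d.
Difference = |10.000 − 4.703| = 5.297 ≈ 5.3 days.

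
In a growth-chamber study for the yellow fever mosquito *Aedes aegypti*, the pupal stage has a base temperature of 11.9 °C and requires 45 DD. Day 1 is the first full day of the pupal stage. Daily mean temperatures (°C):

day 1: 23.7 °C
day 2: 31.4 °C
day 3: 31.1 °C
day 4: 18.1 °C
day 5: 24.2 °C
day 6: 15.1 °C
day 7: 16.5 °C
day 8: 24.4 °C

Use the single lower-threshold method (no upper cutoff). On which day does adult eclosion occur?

Daily DD above 11.9 °C: 11.8, 19.5, 19.2, 6.2, 12.3, 3.2, 4.6, 12.5.
Cumulative: 11.8, 31.3, 50.5, 56.7, 69.0, 72.2, 76.8, 89.3.
The total first reaches 45 DD on day 3.

day 3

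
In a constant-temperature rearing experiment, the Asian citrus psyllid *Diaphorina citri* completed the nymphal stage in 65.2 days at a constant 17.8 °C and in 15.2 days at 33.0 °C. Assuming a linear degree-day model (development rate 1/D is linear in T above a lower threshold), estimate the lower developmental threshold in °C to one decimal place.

Equal thermal constants: D₁(T₁ − T_b) = D₂(T₂ − T_b).
65.2·(17.8 − T_b) = 15.2·(33.0 − T_b)
T_b = (65.2·17.8 − 15.2·33.0) / (65.2 − 15.2) = 658.96 / 50.0 = 13.179 °C ≈ 13.2 °C.

13.2 °C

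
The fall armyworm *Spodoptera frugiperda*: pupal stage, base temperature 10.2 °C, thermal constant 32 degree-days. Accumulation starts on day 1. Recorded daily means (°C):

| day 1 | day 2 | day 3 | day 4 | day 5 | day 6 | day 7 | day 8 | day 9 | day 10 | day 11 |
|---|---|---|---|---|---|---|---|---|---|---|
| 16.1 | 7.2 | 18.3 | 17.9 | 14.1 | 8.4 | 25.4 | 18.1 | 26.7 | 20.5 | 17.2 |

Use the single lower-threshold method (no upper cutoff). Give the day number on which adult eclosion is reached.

Daily DD above 10.2 °C: 5.9, 0.0, 8.1, 7.7, 3.9, 0.0, 15.2, 7.9, 16.5, 10.3, 7.0.
Cumulative: 5.9, 5.9, 14.0, 21.7, 25.6, 25.6, 40.8, 48.7, 65.2, 75.5, 82.5.
The total first reaches 32 DD on day 7.

day 7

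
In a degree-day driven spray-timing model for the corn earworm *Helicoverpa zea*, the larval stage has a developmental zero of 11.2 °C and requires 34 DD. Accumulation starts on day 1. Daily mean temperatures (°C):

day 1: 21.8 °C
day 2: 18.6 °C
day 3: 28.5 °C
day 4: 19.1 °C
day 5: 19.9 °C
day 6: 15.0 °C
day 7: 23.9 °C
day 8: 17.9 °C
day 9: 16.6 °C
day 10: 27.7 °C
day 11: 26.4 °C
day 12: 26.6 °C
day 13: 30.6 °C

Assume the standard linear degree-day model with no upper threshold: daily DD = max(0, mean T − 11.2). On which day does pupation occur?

Daily DD above 11.2 °C: 10.6, 7.4, 17.3, 7.9, 8.7, 3.8, 12.7, 6.7, 5.4, 16.5, 15.2, 15.4, 19.4.
Cumulative: 10.6, 18.0, 35.3, 43.2, 51.9, 55.7, 68.4, 75.1, 80.5, 97.0, 112.2, 127.6, 147.0.
The total first reaches 34 DD on day 3.

day 3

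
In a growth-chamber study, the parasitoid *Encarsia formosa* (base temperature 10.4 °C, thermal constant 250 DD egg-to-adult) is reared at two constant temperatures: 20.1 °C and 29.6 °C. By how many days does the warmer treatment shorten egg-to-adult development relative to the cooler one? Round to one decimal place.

12.8 days

At 20.1 °C: 250 / (20.1 − 10.4) = 250 / 9.7 = 25.773 d.
At 29.6 °C: 250 / (29.6 − 10.4) = 250 / 19.2 = 13.021 d.
Difference = |25.773 − 13.021| = 12.752 ≈ 12.8 days.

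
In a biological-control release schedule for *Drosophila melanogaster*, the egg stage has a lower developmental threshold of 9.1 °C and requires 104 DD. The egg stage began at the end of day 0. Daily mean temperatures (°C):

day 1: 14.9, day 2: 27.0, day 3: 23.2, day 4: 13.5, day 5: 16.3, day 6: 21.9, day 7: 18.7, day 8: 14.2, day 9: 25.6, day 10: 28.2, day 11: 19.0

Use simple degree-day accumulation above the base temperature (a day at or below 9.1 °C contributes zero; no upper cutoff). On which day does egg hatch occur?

day 10

Daily DD above 9.1 °C: 5.8, 17.9, 14.1, 4.4, 7.2, 12.8, 9.6, 5.1, 16.5, 19.1, 9.9.
Cumulative: 5.8, 23.7, 37.8, 42.2, 49.4, 62.2, 71.8, 76.9, 93.4, 112.5, 122.4.
The total first reaches 104 DD on day 10.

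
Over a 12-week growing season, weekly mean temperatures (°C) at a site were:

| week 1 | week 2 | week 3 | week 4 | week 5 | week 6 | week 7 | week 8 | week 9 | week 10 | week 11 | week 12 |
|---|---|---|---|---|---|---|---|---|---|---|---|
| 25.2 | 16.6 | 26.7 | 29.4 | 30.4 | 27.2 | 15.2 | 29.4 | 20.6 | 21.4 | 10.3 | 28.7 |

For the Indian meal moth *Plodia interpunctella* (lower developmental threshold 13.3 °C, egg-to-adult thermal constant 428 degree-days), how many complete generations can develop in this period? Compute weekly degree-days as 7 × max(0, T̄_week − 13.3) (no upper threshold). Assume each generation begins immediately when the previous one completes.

Weekly DD (7 × max(0, T̄ − 13.3)): 83.3, 23.1, 93.8, 112.7, 119.7, 97.3, 13.3, 112.7, 51.1, 56.7, 0.0, 107.8.
Season total = 871.5 DD.
Complete generations = ⌊871.5 / 428⌋ = 2.

2 generations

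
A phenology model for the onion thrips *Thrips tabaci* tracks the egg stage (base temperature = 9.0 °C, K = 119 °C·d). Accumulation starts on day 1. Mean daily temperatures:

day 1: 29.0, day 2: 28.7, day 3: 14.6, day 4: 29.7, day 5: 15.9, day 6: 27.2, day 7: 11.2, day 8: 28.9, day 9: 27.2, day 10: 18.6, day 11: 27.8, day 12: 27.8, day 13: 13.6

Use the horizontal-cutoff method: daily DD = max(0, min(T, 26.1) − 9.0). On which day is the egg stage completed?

day 10

Daily DD above 9.0 °C (capped at 17.1): 17.1, 17.1, 5.6, 17.1, 6.9, 17.1, 2.2, 17.1, 17.1, 9.6, 17.1, 17.1, 4.6.
Cumulative: 17.1, 34.2, 39.8, 56.9, 63.8, 80.9, 83.1, 100.2, 117.3, 126.9, 144.0, 161.1, 165.7.
The total first reaches 119 DD on day 10.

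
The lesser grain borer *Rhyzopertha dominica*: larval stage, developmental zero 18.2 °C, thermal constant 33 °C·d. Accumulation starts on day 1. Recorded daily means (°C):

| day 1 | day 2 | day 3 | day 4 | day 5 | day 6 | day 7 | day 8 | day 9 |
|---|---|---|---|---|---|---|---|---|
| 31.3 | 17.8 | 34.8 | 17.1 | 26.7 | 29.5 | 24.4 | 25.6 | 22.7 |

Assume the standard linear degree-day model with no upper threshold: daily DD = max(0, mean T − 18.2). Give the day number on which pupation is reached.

day 5

Daily DD above 18.2 °C: 13.1, 0.0, 16.6, 0.0, 8.5, 11.3, 6.2, 7.4, 4.5.
Cumulative: 13.1, 13.1, 29.7, 29.7, 38.2, 49.5, 55.7, 63.1, 67.6.
The total first reaches 33 DD on day 5.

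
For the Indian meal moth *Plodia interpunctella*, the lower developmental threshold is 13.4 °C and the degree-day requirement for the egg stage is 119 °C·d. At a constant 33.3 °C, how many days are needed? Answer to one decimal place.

Daily accumulation = 33.3 − 13.4 = 19.9 DD/day.
Duration = 119 / 19.9 = 5.980 ≈ 6.0 days.

6.0 days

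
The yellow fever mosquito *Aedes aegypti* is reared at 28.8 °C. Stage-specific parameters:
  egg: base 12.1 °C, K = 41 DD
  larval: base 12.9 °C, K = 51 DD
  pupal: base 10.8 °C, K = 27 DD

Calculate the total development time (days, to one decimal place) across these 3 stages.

7.2 days

egg: 41 / (28.8 − 12.1) = 41 / 16.7 = 2.455 d.
larval: 51 / (28.8 − 12.9) = 51 / 15.9 = 3.208 d.
pupal: 27 / (28.8 − 10.8) = 27 / 18.0 = 1.500 d.
Sum = 7.163 ≈ 7.2 days.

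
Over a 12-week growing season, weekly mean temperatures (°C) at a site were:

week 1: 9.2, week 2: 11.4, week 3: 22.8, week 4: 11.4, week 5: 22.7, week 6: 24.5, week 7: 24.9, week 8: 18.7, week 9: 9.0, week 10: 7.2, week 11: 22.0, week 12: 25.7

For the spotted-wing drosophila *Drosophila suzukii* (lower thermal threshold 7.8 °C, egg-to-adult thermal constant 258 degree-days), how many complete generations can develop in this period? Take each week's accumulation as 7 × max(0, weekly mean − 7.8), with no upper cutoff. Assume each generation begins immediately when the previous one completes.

Weekly DD (7 × max(0, T̄ − 7.8)): 9.8, 25.2, 105.0, 25.2, 104.3, 116.9, 119.7, 76.3, 8.4, 0.0, 99.4, 125.3.
Season total = 815.5 DD.
Complete generations = ⌊815.5 / 258⌋ = 3.

3 generations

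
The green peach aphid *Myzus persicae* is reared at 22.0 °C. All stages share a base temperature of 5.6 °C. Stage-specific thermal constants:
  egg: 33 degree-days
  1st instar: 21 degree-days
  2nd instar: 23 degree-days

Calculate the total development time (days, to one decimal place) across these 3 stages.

Daily accumulation at 22.0 °C = 22.0 − 5.6 = 16.4 DD/day.
Total K = 33 + 21 + 23 = 77 DD.
Total duration = 77 / 16.4 = 4.695 ≈ 4.7 days.

4.7 days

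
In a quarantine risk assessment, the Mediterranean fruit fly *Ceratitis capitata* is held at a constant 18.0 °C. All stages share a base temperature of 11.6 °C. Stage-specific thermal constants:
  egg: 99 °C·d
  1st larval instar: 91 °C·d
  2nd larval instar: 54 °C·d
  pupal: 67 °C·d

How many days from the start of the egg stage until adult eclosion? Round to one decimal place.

48.6 days

Daily accumulation at 18.0 °C = 18.0 − 11.6 = 6.4 DD/day.
Total K = 99 + 91 + 54 + 67 = 311 DD.
Total duration = 311 / 6.4 = 48.594 ≈ 48.6 days.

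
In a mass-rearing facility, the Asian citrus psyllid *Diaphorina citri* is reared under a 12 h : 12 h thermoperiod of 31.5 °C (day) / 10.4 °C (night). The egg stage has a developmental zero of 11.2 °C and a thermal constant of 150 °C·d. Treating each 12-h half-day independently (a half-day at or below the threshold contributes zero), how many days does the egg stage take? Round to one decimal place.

Day half: max(0, 31.5 − 11.2) × 0.5 = 20.3 × 0.5 = 10.15 DD.
Night half: max(0, 10.4 − 11.2) × 0.5 = 0.0 × 0.5 = 0.00 DD.
Per 24 h: 10.15 DD/day.
Duration = 150 / 10.15 = 14.778 ≈ 14.8 days.

14.8 days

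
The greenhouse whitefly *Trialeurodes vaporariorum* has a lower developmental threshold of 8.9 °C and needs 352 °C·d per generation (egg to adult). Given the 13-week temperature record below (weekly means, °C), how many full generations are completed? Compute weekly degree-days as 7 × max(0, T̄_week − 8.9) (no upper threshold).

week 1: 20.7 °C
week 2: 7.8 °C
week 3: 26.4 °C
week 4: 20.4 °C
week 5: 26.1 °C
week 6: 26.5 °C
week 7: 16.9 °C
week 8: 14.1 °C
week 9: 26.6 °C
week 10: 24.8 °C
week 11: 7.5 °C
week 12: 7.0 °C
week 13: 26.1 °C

Weekly DD (7 × max(0, T̄ − 8.9)): 82.6, 0.0, 122.5, 80.5, 120.4, 123.2, 56.0, 36.4, 123.9, 111.3, 0.0, 0.0, 120.4.
Season total = 977.2 DD.
Complete generations = ⌊977.2 / 352⌋ = 2.

2 generations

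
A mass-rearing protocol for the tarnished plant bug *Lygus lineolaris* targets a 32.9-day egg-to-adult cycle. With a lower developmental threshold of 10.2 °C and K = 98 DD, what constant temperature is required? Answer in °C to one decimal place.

Required daily accumulation = 98 / 32.9 = 2.979 DD/day.
T = T_base + 2.979 = 10.2 + 2.979 = 13.179 ≈ 13.2 °C.

13.2 °C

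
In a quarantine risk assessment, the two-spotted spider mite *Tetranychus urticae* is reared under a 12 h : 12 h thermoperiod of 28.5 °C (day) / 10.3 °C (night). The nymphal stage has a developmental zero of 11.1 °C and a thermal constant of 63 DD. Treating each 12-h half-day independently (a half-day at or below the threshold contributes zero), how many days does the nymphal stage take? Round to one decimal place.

Day half: max(0, 28.5 − 11.1) × 0.5 = 17.4 × 0.5 = 8.70 DD.
Night half: max(0, 10.3 − 11.1) × 0.5 = 0.0 × 0.5 = 0.00 DD.
Per 24 h: 8.70 DD/day.
Duration = 63 / 8.70 = 7.241 ≈ 7.2 days.

7.2 days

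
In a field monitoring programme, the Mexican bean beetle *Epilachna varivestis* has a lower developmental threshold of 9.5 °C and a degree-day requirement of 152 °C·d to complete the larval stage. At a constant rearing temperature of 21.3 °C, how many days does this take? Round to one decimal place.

Daily accumulation = 21.3 − 9.5 = 11.8 DD/day.
Duration = 152 / 11.8 = 12.881 ≈ 12.9 days.

12.9 days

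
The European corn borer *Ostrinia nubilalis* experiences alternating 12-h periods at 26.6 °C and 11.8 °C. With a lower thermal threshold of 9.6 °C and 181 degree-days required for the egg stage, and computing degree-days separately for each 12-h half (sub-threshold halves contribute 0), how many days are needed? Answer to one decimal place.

Day half: max(0, 26.6 − 9.6) × 0.5 = 17.0 × 0.5 = 8.50 DD.
Night half: max(0, 11.8 − 9.6) × 0.5 = 2.2 × 0.5 = 1.10 DD.
Per 24 h: 9.60 DD/day.
Duration = 181 / 9.60 = 18.854 ≈ 18.9 days.

18.9 days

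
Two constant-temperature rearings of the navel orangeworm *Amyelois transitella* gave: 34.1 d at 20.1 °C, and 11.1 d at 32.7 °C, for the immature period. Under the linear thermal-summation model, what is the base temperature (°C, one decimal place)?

Under the model K = D·(T − T_b), so D₁·(T₁ − T_b) = D₂·(T₂ − T_b).
34.1·(20.1 − T_b) = 11.1·(32.7 − T_b)
T_b = (34.1·20.1 − 11.1·32.7) / (34.1 − 11.1) = 322.44 / 23.0 = 14.019 °C ≈ 14.0 °C.

14.0 °C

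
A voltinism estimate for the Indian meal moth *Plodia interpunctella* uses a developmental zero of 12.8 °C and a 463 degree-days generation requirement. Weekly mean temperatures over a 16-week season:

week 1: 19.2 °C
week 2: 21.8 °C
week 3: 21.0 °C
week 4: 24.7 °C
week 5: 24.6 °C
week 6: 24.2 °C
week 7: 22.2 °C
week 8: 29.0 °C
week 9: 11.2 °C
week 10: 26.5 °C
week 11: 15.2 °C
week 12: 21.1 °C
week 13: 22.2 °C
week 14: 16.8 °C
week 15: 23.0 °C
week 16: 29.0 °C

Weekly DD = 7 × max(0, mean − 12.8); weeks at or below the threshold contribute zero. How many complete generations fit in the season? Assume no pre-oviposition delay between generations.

Weekly DD (7 × max(0, T̄ − 12.8)): 44.8, 63.0, 57.4, 83.3, 82.6, 79.8, 65.8, 113.4, 0.0, 95.9, 16.8, 58.1, 65.8, 28.0, 71.4, 113.4.
Season total = 1039.5 DD.
Complete generations = ⌊1039.5 / 463⌋ = 2.

2 generations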